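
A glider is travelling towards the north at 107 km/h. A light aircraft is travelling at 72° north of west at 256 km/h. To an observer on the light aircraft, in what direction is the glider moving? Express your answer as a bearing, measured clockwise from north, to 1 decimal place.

149.9°

Taking east as x and north as y: glider velocity = (0.000, 107.000) km/h; light aircraft velocity = (-79.108, 243.470) km/h.
Velocity of glider relative to light aircraft = (0.000, 107.000) − (-79.108, 243.470) = (79.108, -136.470) km/h.
Bearing = atan2(79.11, -136.47) = 149.90° clockwise from north.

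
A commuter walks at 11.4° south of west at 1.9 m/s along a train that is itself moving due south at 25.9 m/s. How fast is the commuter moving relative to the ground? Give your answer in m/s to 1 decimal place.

26.3 m/s

Taking east as x and north as y: train velocity = (0.000, -25.900) m/s; commuter velocity relative to train = (-1.863, -0.376) m/s.
Velocity relative to ground = (0.000, -25.900) + (-1.863, -0.376) = (-1.863, -26.276) m/s.
Speed = |(-1.863, -26.276)| = 26.341 m/s.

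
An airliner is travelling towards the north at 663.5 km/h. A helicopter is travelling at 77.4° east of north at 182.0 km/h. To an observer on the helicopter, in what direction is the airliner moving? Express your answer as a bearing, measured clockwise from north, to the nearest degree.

344°

Taking east as x and north as y: airliner velocity = (0.000, 663.500) km/h; helicopter velocity = (177.617, 39.702) km/h.
Velocity of airliner relative to helicopter = (0.000, 663.500) − (177.617, 39.702) = (-177.617, 623.798) km/h.
Bearing = atan2(-177.62, 623.80) = 344.11° clockwise from north.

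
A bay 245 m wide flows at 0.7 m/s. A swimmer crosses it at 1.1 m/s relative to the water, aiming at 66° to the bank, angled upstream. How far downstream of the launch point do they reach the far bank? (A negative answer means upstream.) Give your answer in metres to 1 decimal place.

61.6 m

Perpendicular speed = 1.005 m/s; crossing time = 245 / 1.005 = 243.805 s.
Net downstream speed = 0.253 m/s.
Drift = 0.253 × 243.805 = 61.583 m (downstream).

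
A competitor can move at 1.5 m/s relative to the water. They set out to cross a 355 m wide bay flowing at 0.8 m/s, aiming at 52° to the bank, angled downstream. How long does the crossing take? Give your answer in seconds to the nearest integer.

The component of the competitor's velocity perpendicular to the bank is 1.5 × sin 52° = 1.182 m/s.
The current is parallel to the bank, so it does not affect the crossing time.
Time = 355 / 1.182 = 300.334 s.

300 s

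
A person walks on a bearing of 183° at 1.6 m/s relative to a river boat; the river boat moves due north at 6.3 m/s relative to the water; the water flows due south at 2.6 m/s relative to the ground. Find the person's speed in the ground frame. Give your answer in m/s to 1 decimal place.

2.1 m/s

In east/north components (m/s): person relative to river boat = (-0.084, -1.598); river boat relative to water = (0.000, 6.300); water relative to ground = (0.000, -2.600).
Sum = (-0.084, 2.102) m/s.
Speed = |(-0.084, 2.102)| = 2.104 m/s.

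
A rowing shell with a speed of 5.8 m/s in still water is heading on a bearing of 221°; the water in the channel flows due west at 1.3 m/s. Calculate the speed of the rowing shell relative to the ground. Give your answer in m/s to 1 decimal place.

6.7 m/s

Taking east as x and north as y: velocity relative to the water = (-3.805, -4.377) m/s; the water relative to ground = (-1.300, 0.000) m/s.
Velocity relative to ground = (-3.805, -4.377) + (-1.300, 0.000) = (-5.105, -4.377) m/s.
Speed = |(-5.105, -4.377)| = 6.725 m/s.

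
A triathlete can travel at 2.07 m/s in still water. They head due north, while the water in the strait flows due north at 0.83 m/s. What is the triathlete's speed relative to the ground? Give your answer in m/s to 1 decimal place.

Taking east as x and north as y: velocity relative to the water = (0.000, 2.070) m/s; the water relative to ground = (0.000, 0.830) m/s.
Velocity relative to ground = (0.000, 2.070) + (0.000, 0.830) = (0.000, 2.900) m/s.
Speed = |(0.000, 2.900)| = 2.900 m/s.

2.9 m/s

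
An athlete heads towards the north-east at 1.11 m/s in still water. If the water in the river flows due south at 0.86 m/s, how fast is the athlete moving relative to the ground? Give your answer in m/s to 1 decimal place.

0.8 m/s

Taking east as x and north as y: velocity relative to the water = (0.785, 0.785) m/s; the water relative to ground = (0.000, -0.860) m/s.
Velocity relative to ground = (0.785, 0.785) + (0.000, -0.860) = (0.785, -0.075) m/s.
Speed = |(0.785, -0.075)| = 0.788 m/s.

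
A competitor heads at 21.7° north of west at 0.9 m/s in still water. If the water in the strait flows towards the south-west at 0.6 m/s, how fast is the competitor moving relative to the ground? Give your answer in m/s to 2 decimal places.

Taking east as x and north as y: velocity relative to the water = (-0.836, 0.333) m/s; the water relative to ground = (-0.424, -0.424) m/s.
Velocity relative to ground = (-0.836, 0.333) + (-0.424, -0.424) = (-1.260, -0.091) m/s.
Speed = |(-1.260, -0.091)| = 1.264 m/s.

1.26 m/s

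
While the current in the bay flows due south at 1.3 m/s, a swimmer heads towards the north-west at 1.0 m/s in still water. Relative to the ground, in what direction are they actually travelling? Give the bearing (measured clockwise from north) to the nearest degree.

230°

Taking east as x and north as y: velocity relative to the water = (-0.707, 0.707) m/s; the water relative to ground = (0.000, -1.300) m/s.
Velocity relative to ground = (-0.707, 0.707) + (0.000, -1.300) = (-0.707, -0.593) m/s.
Bearing = atan2(-0.71, -0.59) = 230.02° clockwise from north.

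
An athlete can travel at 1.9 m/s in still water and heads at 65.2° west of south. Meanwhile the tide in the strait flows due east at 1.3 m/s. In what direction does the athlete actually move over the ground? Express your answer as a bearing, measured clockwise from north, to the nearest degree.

Taking east as x and north as y: velocity relative to the water = (-1.725, -0.797) m/s; the water relative to ground = (1.300, 0.000) m/s.
Velocity relative to ground = (-1.725, -0.797) + (1.300, 0.000) = (-0.425, -0.797) m/s.
Bearing = atan2(-0.42, -0.80) = 208.06° clockwise from north.

208°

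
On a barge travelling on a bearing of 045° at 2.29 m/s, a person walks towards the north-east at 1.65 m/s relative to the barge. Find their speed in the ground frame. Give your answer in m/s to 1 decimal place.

3.9 m/s

Taking east as x and north as y: barge velocity = (1.619, 1.619) m/s; person velocity relative to barge = (1.167, 1.167) m/s.
Velocity relative to ground = (1.619, 1.619) + (1.167, 1.167) = (2.786, 2.786) m/s.
Speed = |(2.786, 2.786)| = 3.940 m/s.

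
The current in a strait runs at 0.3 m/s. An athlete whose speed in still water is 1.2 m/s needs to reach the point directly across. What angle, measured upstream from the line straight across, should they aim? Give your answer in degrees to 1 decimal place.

14.5°

To cancel the current, the upstream component of the athlete's velocity must equal the flow: 1.2 sin θ = 0.3.
sin θ = 0.3 / 1.2 = 0.2500.
θ = arcsin(0.2500) = 14.478°.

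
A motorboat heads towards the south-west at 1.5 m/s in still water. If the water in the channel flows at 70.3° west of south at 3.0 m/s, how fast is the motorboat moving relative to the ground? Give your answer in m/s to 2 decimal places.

Taking east as x and north as y: velocity relative to the water = (-1.061, -1.061) m/s; the water relative to ground = (-2.824, -1.011) m/s.
Velocity relative to ground = (-1.061, -1.061) + (-2.824, -1.011) = (-3.885, -2.072) m/s.
Speed = |(-3.885, -2.072)| = 4.403 m/s.

4.40 m/s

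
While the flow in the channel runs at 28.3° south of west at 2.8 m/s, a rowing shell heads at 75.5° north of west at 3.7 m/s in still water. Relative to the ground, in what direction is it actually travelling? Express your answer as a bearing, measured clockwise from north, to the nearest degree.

304°

Taking east as x and north as y: velocity relative to the water = (-0.926, 3.582) m/s; the water relative to ground = (-2.465, -1.327) m/s.
Velocity relative to ground = (-0.926, 3.582) + (-2.465, -1.327) = (-3.392, 2.255) m/s.
Bearing = atan2(-3.39, 2.25) = 303.61° clockwise from north.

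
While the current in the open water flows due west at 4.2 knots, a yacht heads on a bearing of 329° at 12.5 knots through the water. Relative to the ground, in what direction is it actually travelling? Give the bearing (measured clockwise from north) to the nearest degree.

315°

Taking east as x and north as y: velocity relative to the water = (-6.438, 10.715) knots; the water relative to ground = (-4.200, 0.000) knots.
Velocity relative to ground = (-6.438, 10.715) + (-4.200, 0.000) = (-10.638, 10.715) knots.
Bearing = atan2(-10.64, 10.71) = 315.21° clockwise from north.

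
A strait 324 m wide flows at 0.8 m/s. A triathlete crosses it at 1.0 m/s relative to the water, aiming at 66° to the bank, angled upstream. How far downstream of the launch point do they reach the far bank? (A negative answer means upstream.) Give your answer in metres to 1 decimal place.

Perpendicular speed = 0.914 m/s; crossing time = 324 / 0.914 = 354.662 s.
Net downstream speed = 0.393 m/s.
Drift = 0.393 × 354.662 = 139.476 m (downstream).

139.5 m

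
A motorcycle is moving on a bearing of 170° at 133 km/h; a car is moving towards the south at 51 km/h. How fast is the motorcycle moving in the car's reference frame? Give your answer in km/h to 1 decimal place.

83.2 km/h

Taking east as x and north as y: motorcycle velocity = (23.095, -130.979) km/h; car velocity = (0.000, -51.000) km/h.
Velocity of motorcycle relative to car = (23.095, -130.979) − (0.000, -51.000) = (23.095, -79.979) km/h.
Magnitude = |(23.095, -79.979)| = 83.247 km/h.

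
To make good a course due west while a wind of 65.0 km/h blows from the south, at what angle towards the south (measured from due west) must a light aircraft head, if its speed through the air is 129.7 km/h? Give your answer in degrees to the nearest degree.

The wind pushes perpendicular to the desired track; the heading must have a component into the wind equal to 65.0 km/h: 129.7 sin θ = 65.0.
sin θ = 0.5012, so θ = 30.077°.

30°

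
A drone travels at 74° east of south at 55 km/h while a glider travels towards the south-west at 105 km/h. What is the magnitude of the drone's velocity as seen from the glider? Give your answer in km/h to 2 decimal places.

Taking east as x and north as y: drone velocity = (52.869, -15.160) km/h; glider velocity = (-74.246, -74.246) km/h.
Velocity of drone relative to glider = (52.869, -15.160) − (-74.246, -74.246) = (127.116, 59.086) km/h.
Magnitude = |(127.116, 59.086)| = 140.177 km/h.

140.18 km/h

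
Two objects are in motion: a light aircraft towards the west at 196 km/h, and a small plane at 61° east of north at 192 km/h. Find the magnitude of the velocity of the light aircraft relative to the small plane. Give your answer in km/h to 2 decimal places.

Taking east as x and north as y: light aircraft velocity = (-196.000, 0.000) km/h; small plane velocity = (167.927, 93.083) km/h.
Velocity of light aircraft relative to small plane = (-196.000, 0.000) − (167.927, 93.083) = (-363.927, -93.083) km/h.
Magnitude = |(-363.927, -93.083)| = 375.643 km/h.

375.64 km/h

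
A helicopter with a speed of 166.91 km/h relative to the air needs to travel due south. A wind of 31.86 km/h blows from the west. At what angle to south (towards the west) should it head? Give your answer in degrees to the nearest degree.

11°

The wind pushes perpendicular to the desired track; the heading must have a component into the wind equal to 31.86 km/h: 166.91 sin θ = 31.86.
sin θ = 0.1909, so θ = 11.004°.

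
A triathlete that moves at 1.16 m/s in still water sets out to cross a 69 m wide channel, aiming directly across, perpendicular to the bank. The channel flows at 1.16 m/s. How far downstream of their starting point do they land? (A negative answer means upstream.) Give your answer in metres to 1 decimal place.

Perpendicular speed = 1.160 m/s; crossing time = 69 / 1.160 = 59.483 s.
Net downstream speed = 1.160 m/s.
Drift = 1.160 × 59.483 = 69.000 m (downstream).

69.0 m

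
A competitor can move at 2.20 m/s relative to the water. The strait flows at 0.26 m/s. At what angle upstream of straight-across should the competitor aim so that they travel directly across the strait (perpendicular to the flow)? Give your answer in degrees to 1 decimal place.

6.8°

To cancel the current, the upstream component of the competitor's velocity must equal the flow: 2.20 sin θ = 0.26.
sin θ = 0.26 / 2.20 = 0.1182.
θ = arcsin(0.1182) = 6.787°.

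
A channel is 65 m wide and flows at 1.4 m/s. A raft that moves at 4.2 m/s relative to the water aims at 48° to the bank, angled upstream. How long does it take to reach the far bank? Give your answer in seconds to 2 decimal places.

The component of the raft's velocity perpendicular to the bank is 4.2 × sin 48° = 3.121 m/s.
Only the cross-stream component determines the crossing time; the current contributes nothing perpendicular to the bank.
Time = 65 / 3.121 = 20.825 s.

20.83 s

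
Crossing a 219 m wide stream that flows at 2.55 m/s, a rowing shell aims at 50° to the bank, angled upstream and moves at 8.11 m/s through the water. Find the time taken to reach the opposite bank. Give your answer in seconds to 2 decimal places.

35.25 s

The component of the rowing shell's velocity perpendicular to the bank is 8.11 × sin 50° = 6.213 m/s.
The current is parallel to the bank, so it does not affect the crossing time.
Time = 219 / 6.213 = 35.251 s.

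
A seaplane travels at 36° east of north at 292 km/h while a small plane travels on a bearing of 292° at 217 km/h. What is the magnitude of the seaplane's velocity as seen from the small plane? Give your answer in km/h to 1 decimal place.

403.7 km/h

Taking east as x and north as y: seaplane velocity = (171.633, 236.233) km/h; small plane velocity = (-201.199, 81.290) km/h.
Velocity of seaplane relative to small plane = (171.633, 236.233) − (-201.199, 81.290) = (372.832, 154.943) km/h.
Magnitude = |(372.832, 154.943)| = 403.747 km/h.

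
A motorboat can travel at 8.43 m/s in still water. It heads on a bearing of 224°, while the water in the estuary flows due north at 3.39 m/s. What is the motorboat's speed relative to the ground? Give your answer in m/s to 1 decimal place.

6.4 m/s

Taking east as x and north as y: velocity relative to the water = (-5.856, -6.064) m/s; the water relative to ground = (0.000, 3.390) m/s.
Velocity relative to ground = (-5.856, -6.064) + (0.000, 3.390) = (-5.856, -2.674) m/s.
Speed = |(-5.856, -2.674)| = 6.438 m/s.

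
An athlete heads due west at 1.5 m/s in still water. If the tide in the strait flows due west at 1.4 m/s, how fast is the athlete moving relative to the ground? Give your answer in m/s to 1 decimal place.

Taking east as x and north as y: velocity relative to the water = (-1.500, 0.000) m/s; the water relative to ground = (-1.400, 0.000) m/s.
Velocity relative to ground = (-1.500, 0.000) + (-1.400, 0.000) = (-2.900, 0.000) m/s.
Speed = |(-2.900, 0.000)| = 2.900 m/s.

2.9 m/s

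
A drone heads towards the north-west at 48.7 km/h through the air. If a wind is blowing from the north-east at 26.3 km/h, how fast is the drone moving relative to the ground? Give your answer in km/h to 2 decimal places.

Taking east as x and north as y: velocity relative to the air = (-34.436, 34.436) km/h; the air relative to ground = (-18.597, -18.597) km/h.
Velocity relative to ground = (-34.436, 34.436) + (-18.597, -18.597) = (-53.033, 15.839) km/h.
Speed = |(-53.033, 15.839)| = 55.348 km/h.

55.35 km/h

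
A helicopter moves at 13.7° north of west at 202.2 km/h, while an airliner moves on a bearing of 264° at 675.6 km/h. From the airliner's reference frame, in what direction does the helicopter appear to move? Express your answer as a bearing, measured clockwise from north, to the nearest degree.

Taking east as x and north as y: helicopter velocity = (-196.447, 47.889) km/h; airliner velocity = (-671.899, -70.619) km/h.
Velocity of helicopter relative to airliner = (-196.447, 47.889) − (-671.899, -70.619) = (475.452, 118.508) km/h.
Bearing = atan2(475.45, 118.51) = 76.00° clockwise from north.

076°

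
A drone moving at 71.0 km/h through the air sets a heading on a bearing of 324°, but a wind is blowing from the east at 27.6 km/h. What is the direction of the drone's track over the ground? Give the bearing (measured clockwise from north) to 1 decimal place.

Taking east as x and north as y: velocity relative to the air = (-41.733, 57.440) km/h; the air relative to ground = (-27.600, 0.000) km/h.
Velocity relative to ground = (-41.733, 57.440) + (-27.600, 0.000) = (-69.333, 57.440) km/h.
Bearing = atan2(-69.33, 57.44) = 309.64° clockwise from north.

309.6°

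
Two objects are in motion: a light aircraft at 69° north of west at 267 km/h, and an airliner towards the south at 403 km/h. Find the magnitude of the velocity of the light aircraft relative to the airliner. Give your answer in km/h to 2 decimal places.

Taking east as x and north as y: light aircraft velocity = (-95.684, 249.266) km/h; airliner velocity = (0.000, -403.000) km/h.
Velocity of light aircraft relative to airliner = (-95.684, 249.266) − (0.000, -403.000) = (-95.684, 652.266) km/h.
Magnitude = |(-95.684, 652.266)| = 659.247 km/h.

659.25 km/h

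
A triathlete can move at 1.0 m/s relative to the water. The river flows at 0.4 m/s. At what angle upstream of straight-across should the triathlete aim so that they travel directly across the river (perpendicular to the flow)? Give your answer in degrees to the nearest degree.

To cancel the current, the upstream component of the triathlete's velocity must equal the flow: 1.0 sin θ = 0.4.
sin θ = 0.4 / 1.0 = 0.4000.
θ = arcsin(0.4000) = 23.578°.

24°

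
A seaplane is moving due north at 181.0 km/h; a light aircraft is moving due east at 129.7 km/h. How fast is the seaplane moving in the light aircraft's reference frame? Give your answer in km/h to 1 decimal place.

Taking east as x and north as y: seaplane velocity = (0.000, 181.000) km/h; light aircraft velocity = (129.700, 0.000) km/h.
Velocity of seaplane relative to light aircraft = (0.000, 181.000) − (129.700, 0.000) = (-129.700, 181.000) km/h.
Magnitude = |(-129.700, 181.000)| = 222.673 km/h.

222.7 km/h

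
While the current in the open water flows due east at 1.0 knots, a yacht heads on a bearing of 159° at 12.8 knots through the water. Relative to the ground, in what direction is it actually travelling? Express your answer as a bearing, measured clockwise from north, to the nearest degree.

Taking east as x and north as y: velocity relative to the water = (4.587, -11.950) knots; the water relative to ground = (1.000, 0.000) knots.
Velocity relative to ground = (4.587, -11.950) + (1.000, 0.000) = (5.587, -11.950) knots.
Bearing = atan2(5.59, -11.95) = 154.94° clockwise from north.

155°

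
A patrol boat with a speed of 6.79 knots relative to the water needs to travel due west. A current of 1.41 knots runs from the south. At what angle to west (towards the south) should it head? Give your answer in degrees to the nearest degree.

12°

The current pushes perpendicular to the desired track; the heading must have a component into the current equal to 1.41 knots: 6.79 sin θ = 1.41.
sin θ = 0.2077, so θ = 11.985°.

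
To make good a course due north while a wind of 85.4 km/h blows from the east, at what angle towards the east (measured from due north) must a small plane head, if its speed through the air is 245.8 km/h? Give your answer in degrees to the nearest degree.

The wind pushes perpendicular to the desired track; the heading must have a component into the wind equal to 85.4 km/h: 245.8 sin θ = 85.4.
sin θ = 0.3474, so θ = 20.331°.

20°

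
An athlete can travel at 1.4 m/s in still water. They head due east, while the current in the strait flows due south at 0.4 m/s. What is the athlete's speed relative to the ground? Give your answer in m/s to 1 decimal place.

Taking east as x and north as y: velocity relative to the water = (1.400, 0.000) m/s; the water relative to ground = (0.000, -0.400) m/s.
Velocity relative to ground = (1.400, 0.000) + (0.000, -0.400) = (1.400, -0.400) m/s.
Speed = |(1.400, -0.400)| = 1.456 m/s.

1.5 m/s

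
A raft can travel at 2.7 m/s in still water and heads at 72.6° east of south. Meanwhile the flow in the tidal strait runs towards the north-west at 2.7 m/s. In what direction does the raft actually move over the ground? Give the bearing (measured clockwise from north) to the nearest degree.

031°

Taking east as x and north as y: velocity relative to the water = (2.576, -0.807) m/s; the water relative to ground = (-1.909, 1.909) m/s.
Velocity relative to ground = (2.576, -0.807) + (-1.909, 1.909) = (0.667, 1.102) m/s.
Bearing = atan2(0.67, 1.10) = 31.20° clockwise from north.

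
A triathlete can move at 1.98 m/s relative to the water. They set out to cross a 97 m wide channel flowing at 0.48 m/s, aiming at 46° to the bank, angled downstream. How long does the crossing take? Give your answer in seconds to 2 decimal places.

The component of the triathlete's velocity perpendicular to the bank is 1.98 × sin 46° = 1.424 m/s.
Only the cross-stream component determines the crossing time; the current contributes nothing perpendicular to the bank.
Time = 97 / 1.424 = 68.104 s.

68.10 s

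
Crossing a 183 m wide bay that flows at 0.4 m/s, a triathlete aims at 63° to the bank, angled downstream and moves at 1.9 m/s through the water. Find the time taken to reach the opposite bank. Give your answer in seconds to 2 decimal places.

The component of the triathlete's velocity perpendicular to the bank is 1.9 × sin 63° = 1.693 m/s.
Only the cross-stream component determines the crossing time; the current contributes nothing perpendicular to the bank.
Time = 183 / 1.693 = 108.098 s.

108.10 s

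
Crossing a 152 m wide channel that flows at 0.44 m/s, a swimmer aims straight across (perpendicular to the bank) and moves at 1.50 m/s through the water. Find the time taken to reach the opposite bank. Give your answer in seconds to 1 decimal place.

The component of the swimmer's velocity perpendicular to the bank is 1.50 m/s.
The current is parallel to the bank, so it does not affect the crossing time.
Time = 152 / 1.500 = 101.333 s.

101.3 s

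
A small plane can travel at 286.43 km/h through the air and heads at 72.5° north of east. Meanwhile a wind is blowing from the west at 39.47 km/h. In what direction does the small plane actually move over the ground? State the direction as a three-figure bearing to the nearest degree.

Taking east as x and north as y: velocity relative to the air = (86.131, 273.173) km/h; the air relative to ground = (39.470, 0.000) km/h.
Velocity relative to ground = (86.131, 273.173) + (39.470, 0.000) = (125.601, 273.173) km/h.
Bearing = atan2(125.60, 273.17) = 24.69° clockwise from north.

025°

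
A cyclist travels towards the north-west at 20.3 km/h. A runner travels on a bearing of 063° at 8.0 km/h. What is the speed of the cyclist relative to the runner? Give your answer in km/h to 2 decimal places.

Taking east as x and north as y: cyclist velocity = (-14.354, 14.354) km/h; runner velocity = (7.128, 3.632) km/h.
Velocity of cyclist relative to runner = (-14.354, 14.354) − (7.128, 3.632) = (-21.482, 10.722) km/h.
Magnitude = |(-21.482, 10.722)| = 24.010 km/h.

24.01 km/h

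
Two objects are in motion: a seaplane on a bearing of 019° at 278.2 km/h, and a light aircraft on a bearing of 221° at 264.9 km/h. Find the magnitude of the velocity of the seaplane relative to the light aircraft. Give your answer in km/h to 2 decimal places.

Taking east as x and north as y: seaplane velocity = (90.573, 263.043) km/h; light aircraft velocity = (-173.790, -199.923) km/h.
Velocity of seaplane relative to light aircraft = (90.573, 263.043) − (-173.790, -199.923) = (264.363, 462.966) km/h.
Magnitude = |(264.363, 462.966)| = 533.128 km/h.

533.13 km/h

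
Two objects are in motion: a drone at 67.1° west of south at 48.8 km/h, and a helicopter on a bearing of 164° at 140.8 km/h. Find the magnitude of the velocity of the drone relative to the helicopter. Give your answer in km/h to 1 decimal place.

Taking east as x and north as y: drone velocity = (-44.954, -18.989) km/h; helicopter velocity = (38.810, -135.346) km/h.
Velocity of drone relative to helicopter = (-44.954, -18.989) − (38.810, -135.346) = (-83.764, 116.356) km/h.
Magnitude = |(-83.764, 116.356)| = 143.371 km/h.

143.4 km/h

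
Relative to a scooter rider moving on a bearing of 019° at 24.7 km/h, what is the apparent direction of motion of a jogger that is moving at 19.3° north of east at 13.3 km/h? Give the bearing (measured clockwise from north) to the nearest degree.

Taking east as x and north as y: jogger velocity = (12.553, 4.396) km/h; scooter rider velocity = (8.042, 23.354) km/h.
Velocity of jogger relative to scooter rider = (12.553, 4.396) − (8.042, 23.354) = (4.511, -18.958) km/h.
Bearing = atan2(4.51, -18.96) = 166.62° clockwise from north.

167°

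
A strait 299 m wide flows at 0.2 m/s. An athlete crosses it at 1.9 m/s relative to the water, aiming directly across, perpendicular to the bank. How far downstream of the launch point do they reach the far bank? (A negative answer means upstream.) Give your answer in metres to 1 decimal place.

31.5 m

Perpendicular speed = 1.900 m/s; crossing time = 299 / 1.900 = 157.368 s.
Net downstream speed = 0.200 m/s.
Drift = 0.200 × 157.368 = 31.474 m (downstream).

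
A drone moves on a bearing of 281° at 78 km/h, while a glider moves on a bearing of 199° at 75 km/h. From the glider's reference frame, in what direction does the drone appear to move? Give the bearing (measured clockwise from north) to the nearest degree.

329°

Taking east as x and north as y: drone velocity = (-76.567, 14.883) km/h; glider velocity = (-24.418, -70.914) km/h.
Velocity of drone relative to glider = (-76.567, 14.883) − (-24.418, -70.914) = (-52.149, 85.797) km/h.
Bearing = atan2(-52.15, 85.80) = 328.71° clockwise from north.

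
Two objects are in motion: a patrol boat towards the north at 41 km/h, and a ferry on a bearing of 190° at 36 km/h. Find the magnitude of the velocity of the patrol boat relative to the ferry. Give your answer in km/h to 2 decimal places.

76.71 km/h

Taking east as x and north as y: patrol boat velocity = (0.000, 41.000) km/h; ferry velocity = (-6.251, -35.453) km/h.
Velocity of patrol boat relative to ferry = (0.000, 41.000) − (-6.251, -35.453) = (6.251, 76.453) km/h.
Magnitude = |(6.251, 76.453)| = 76.708 km/h.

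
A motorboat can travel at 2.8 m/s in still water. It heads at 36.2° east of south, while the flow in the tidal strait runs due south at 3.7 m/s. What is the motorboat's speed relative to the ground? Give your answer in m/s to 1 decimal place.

Taking east as x and north as y: velocity relative to the water = (1.654, -2.259) m/s; the water relative to ground = (0.000, -3.700) m/s.
Velocity relative to ground = (1.654, -2.259) + (0.000, -3.700) = (1.654, -5.959) m/s.
Speed = |(1.654, -5.959)| = 6.185 m/s.

6.2 m/s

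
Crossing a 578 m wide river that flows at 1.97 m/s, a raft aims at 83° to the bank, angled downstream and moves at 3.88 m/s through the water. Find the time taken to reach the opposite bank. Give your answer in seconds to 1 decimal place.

The component of the raft's velocity perpendicular to the bank is 3.88 × sin 83° = 3.851 m/s.
The current is parallel to the bank, so it does not affect the crossing time.
Time = 578 / 3.851 = 150.088 s.

150.1 s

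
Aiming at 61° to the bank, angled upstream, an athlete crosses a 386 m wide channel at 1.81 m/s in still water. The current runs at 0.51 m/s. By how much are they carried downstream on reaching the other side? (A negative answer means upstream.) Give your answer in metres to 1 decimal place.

Perpendicular speed = 1.583 m/s; crossing time = 386 / 1.583 = 243.831 s.
Net downstream speed = -0.368 m/s.
Drift = -0.368 × 243.831 = -89.609 m (upstream).

-89.6 m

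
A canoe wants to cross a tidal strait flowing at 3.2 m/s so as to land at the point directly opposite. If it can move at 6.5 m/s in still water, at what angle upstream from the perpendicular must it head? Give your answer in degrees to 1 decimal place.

To cancel the current, the upstream component of the canoe's velocity must equal the flow: 6.5 sin θ = 3.2.
sin θ = 3.2 / 6.5 = 0.4923.
θ = arcsin(0.4923) = 29.492°.

29.5°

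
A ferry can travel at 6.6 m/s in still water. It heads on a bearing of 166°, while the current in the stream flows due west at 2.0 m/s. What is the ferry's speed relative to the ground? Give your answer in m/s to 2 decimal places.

Taking east as x and north as y: velocity relative to the water = (1.597, -6.404) m/s; the water relative to ground = (-2.000, 0.000) m/s.
Velocity relative to ground = (1.597, -6.404) + (-2.000, 0.000) = (-0.403, -6.404) m/s.
Speed = |(-0.403, -6.404)| = 6.417 m/s.

6.42 m/s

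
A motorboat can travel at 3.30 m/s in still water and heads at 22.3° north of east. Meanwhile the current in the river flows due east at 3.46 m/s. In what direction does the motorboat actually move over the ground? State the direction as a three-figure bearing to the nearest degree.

079°

Taking east as x and north as y: velocity relative to the water = (3.053, 1.252) m/s; the water relative to ground = (3.460, 0.000) m/s.
Velocity relative to ground = (3.053, 1.252) + (3.460, 0.000) = (6.513, 1.252) m/s.
Bearing = atan2(6.51, 1.25) = 79.12° clockwise from north.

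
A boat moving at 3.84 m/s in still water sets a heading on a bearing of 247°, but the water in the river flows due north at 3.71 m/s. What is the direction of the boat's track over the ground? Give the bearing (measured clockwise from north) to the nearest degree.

302°

Taking east as x and north as y: velocity relative to the water = (-3.535, -1.500) m/s; the water relative to ground = (0.000, 3.710) m/s.
Velocity relative to ground = (-3.535, -1.500) + (0.000, 3.710) = (-3.535, 2.210) m/s.
Bearing = atan2(-3.53, 2.21) = 302.01° clockwise from north.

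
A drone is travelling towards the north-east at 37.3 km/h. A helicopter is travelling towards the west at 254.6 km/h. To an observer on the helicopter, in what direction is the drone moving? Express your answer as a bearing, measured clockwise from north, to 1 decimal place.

Taking east as x and north as y: drone velocity = (26.375, 26.375) km/h; helicopter velocity = (-254.600, 0.000) km/h.
Velocity of drone relative to helicopter = (26.375, 26.375) − (-254.600, 0.000) = (280.975, 26.375) km/h.
Bearing = atan2(280.98, 26.38) = 84.64° clockwise from north.

084.6°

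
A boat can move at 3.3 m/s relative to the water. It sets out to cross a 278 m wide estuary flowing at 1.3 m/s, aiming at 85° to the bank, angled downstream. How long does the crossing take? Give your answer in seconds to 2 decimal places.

84.56 s

The component of the boat's velocity perpendicular to the bank is 3.3 × sin 85° = 3.287 m/s.
The current is parallel to the bank, so it does not affect the crossing time.
Time = 278 / 3.287 = 84.564 s.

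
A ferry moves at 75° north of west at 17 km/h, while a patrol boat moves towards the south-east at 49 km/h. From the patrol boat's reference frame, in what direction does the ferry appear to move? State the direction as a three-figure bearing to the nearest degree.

323°

Taking east as x and north as y: ferry velocity = (-4.400, 16.421) km/h; patrol boat velocity = (34.648, -34.648) km/h.
Velocity of ferry relative to patrol boat = (-4.400, 16.421) − (34.648, -34.648) = (-39.048, 51.069) km/h.
Bearing = atan2(-39.05, 51.07) = 322.60° clockwise from north.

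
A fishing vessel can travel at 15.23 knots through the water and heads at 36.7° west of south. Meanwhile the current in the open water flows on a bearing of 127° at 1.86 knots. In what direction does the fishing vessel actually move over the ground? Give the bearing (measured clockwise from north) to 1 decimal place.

209.7°

Taking east as x and north as y: velocity relative to the water = (-9.102, -12.211) knots; the water relative to ground = (1.485, -1.119) knots.
Velocity relative to ground = (-9.102, -12.211) + (1.485, -1.119) = (-7.616, -13.330) knots.
Bearing = atan2(-7.62, -13.33) = 209.74° clockwise from north.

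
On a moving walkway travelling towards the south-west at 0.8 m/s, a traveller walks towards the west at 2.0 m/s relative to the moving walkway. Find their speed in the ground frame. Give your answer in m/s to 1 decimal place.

Taking east as x and north as y: moving walkway velocity = (-0.566, -0.566) m/s; traveller velocity relative to moving walkway = (-2.000, 0.000) m/s.
Velocity relative to ground = (-0.566, -0.566) + (-2.000, 0.000) = (-2.566, -0.566) m/s.
Speed = |(-2.566, -0.566)| = 2.627 m/s.

2.6 m/s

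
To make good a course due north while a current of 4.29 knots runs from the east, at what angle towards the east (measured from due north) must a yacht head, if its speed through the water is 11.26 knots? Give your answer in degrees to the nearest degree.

The current pushes perpendicular to the desired track; the heading must have a component into the current equal to 4.29 knots: 11.26 sin θ = 4.29.
sin θ = 0.3810, so θ = 22.395°.

22°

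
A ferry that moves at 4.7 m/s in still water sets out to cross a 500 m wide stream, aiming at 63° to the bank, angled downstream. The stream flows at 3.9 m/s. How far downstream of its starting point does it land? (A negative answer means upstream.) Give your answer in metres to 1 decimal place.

Perpendicular speed = 4.188 m/s; crossing time = 500 / 4.188 = 119.396 s.
Net downstream speed = 6.034 m/s.
Drift = 6.034 × 119.396 = 720.409 m (downstream).

720.4 m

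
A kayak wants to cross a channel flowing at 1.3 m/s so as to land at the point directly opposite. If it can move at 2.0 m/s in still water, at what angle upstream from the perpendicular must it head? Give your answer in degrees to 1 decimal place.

40.5°

To cancel the current, the upstream component of the kayak's velocity must equal the flow: 2.0 sin θ = 1.3.
sin θ = 1.3 / 2.0 = 0.6500.
θ = arcsin(0.6500) = 40.542°.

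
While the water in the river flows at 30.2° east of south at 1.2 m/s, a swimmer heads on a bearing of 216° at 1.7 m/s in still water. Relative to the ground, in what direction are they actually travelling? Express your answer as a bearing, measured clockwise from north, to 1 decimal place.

Taking east as x and north as y: velocity relative to the water = (-0.999, -1.375) m/s; the water relative to ground = (0.604, -1.037) m/s.
Velocity relative to ground = (-0.999, -1.375) + (0.604, -1.037) = (-0.396, -2.412) m/s.
Bearing = atan2(-0.40, -2.41) = 189.31° clockwise from north.

189.3°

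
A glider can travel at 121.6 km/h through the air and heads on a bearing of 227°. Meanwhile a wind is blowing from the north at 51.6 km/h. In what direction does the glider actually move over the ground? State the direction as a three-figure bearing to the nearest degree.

Taking east as x and north as y: velocity relative to the air = (-88.933, -82.931) km/h; the air relative to ground = (0.000, -51.600) km/h.
Velocity relative to ground = (-88.933, -82.931) + (0.000, -51.600) = (-88.933, -134.531) km/h.
Bearing = atan2(-88.93, -134.53) = 213.47° clockwise from north.

213°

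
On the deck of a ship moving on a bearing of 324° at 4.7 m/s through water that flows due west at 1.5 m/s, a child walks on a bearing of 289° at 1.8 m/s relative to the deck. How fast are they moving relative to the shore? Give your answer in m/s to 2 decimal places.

In east/north components (m/s): child relative to ship = (-1.702, 0.586); ship relative to water = (-2.763, 3.802); water relative to ground = (-1.500, 0.000).
Sum = (-5.965, 4.388) m/s.
Speed = |(-5.965, 4.388)| = 7.405 m/s.

7.40 m/s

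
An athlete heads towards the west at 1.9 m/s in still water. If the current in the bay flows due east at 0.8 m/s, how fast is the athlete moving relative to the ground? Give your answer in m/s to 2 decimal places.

1.10 m/s

Taking east as x and north as y: velocity relative to the water = (-1.900, 0.000) m/s; the water relative to ground = (0.800, 0.000) m/s.
Velocity relative to ground = (-1.900, 0.000) + (0.800, 0.000) = (-1.100, 0.000) m/s.
Speed = |(-1.100, 0.000)| = 1.100 m/s.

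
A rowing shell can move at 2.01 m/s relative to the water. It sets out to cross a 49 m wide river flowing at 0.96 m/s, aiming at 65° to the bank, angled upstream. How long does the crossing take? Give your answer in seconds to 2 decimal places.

The component of the rowing shell's velocity perpendicular to the bank is 2.01 × sin 65° = 1.822 m/s.
Only the cross-stream component determines the crossing time; the current contributes nothing perpendicular to the bank.
Time = 49 / 1.822 = 26.898 s.

26.90 s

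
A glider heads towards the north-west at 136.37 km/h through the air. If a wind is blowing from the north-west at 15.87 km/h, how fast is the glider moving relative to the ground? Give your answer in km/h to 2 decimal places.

120.50 km/h

Taking east as x and north as y: velocity relative to the air = (-96.428, 96.428) km/h; the air relative to ground = (11.222, -11.222) km/h.
Velocity relative to ground = (-96.428, 96.428) + (11.222, -11.222) = (-85.206, 85.206) km/h.
Speed = |(-85.206, 85.206)| = 120.500 km/h.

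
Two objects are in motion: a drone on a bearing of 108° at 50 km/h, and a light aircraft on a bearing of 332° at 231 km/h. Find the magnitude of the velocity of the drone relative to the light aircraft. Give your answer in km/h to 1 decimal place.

Taking east as x and north as y: drone velocity = (47.553, -15.451) km/h; light aircraft velocity = (-108.448, 203.961) km/h.
Velocity of drone relative to light aircraft = (47.553, -15.451) − (-108.448, 203.961) = (156.001, -219.412) km/h.
Magnitude = |(156.001, -219.412)| = 269.217 km/h.

269.2 km/h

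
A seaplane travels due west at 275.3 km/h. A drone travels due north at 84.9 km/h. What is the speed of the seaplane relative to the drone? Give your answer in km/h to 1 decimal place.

Taking east as x and north as y: seaplane velocity = (-275.300, 0.000) km/h; drone velocity = (0.000, 84.900) km/h.
Velocity of seaplane relative to drone = (-275.300, 0.000) − (0.000, 84.900) = (-275.300, -84.900) km/h.
Magnitude = |(-275.300, -84.900)| = 288.094 km/h.

288.1 km/h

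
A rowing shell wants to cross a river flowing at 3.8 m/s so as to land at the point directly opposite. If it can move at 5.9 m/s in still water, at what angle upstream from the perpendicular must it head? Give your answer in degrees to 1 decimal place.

To cancel the current, the upstream component of the rowing shell's velocity must equal the flow: 5.9 sin θ = 3.8.
sin θ = 3.8 / 5.9 = 0.6441.
θ = arcsin(0.6441) = 40.096°.

40.1°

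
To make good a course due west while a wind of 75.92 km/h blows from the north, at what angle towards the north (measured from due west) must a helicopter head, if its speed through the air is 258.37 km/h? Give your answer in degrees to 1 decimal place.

17.1°

The wind pushes perpendicular to the desired track; the heading must have a component into the wind equal to 75.92 km/h: 258.37 sin θ = 75.92.
sin θ = 0.2938, so θ = 17.088°.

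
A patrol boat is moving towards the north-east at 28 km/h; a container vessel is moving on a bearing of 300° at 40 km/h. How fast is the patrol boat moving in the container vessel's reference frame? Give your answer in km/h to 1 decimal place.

Taking east as x and north as y: patrol boat velocity = (19.799, 19.799) km/h; container vessel velocity = (-34.641, 20.000) km/h.
Velocity of patrol boat relative to container vessel = (19.799, 19.799) − (-34.641, 20.000) = (54.440, -0.201) km/h.
Magnitude = |(54.440, -0.201)| = 54.440 km/h.

54.4 km/h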